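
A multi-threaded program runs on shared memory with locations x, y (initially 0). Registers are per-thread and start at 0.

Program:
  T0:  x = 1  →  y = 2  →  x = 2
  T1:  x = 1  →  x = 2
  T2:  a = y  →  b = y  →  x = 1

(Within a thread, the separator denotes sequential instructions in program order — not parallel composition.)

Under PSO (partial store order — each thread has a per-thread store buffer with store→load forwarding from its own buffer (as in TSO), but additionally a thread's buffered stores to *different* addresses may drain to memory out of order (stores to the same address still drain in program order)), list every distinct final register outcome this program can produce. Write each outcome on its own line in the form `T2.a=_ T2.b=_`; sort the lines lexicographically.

outcome vector order: (T2.a,T2.b)
|PSO outcomes| = 3

T2.a=0 T2.b=0
T2.a=0 T2.b=2
T2.a=2 T2.b=2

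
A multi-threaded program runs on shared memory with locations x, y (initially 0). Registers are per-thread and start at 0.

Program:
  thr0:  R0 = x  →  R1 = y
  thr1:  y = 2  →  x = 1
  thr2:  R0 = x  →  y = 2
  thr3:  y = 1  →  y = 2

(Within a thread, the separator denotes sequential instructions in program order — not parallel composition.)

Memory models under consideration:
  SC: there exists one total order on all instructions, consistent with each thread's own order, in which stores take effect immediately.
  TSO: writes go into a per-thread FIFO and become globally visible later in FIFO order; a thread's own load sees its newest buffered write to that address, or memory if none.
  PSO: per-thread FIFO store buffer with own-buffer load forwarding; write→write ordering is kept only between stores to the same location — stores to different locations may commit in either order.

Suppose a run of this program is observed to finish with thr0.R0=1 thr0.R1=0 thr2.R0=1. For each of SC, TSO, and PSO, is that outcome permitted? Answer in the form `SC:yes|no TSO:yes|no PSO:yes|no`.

outcome vector order: (thr0.R0,thr0.R1,thr2.R0)
under SC → 000 001 010 011 020 021 110 111 120 121
under TSO → 000 001 010 011 020 021 110 111 120 121
under PSO → 000 001 010 011 020 021 100 101 110 111 120 121
target 101 ∈ {PSO}

SC:no TSO:no PSO:yes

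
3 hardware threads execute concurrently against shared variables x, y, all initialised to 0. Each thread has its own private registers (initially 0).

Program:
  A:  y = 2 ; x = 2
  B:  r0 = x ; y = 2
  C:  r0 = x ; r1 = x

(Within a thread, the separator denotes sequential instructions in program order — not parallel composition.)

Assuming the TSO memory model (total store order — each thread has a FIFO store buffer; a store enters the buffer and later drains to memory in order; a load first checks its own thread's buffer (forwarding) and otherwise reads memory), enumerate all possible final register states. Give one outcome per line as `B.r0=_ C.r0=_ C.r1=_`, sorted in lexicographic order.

outcome vector order: (B.r0,C.r0,C.r1)
|TSO outcomes| = 6

B.r0=0 C.r0=0 C.r1=0
B.r0=0 C.r0=0 C.r1=2
B.r0=0 C.r0=2 C.r1=2
B.r0=2 C.r0=0 C.r1=0
B.r0=2 C.r0=0 C.r1=2
B.r0=2 C.r0=2 C.r1=2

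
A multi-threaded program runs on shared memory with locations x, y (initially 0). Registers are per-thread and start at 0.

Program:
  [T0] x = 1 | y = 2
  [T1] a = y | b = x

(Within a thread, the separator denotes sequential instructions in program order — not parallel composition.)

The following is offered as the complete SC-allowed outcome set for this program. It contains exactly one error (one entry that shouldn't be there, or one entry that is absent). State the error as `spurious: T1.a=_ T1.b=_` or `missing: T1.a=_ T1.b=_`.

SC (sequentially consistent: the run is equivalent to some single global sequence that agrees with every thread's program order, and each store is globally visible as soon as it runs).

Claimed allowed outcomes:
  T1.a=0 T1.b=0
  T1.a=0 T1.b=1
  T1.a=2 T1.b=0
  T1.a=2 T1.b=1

outcome vector order: (T1.a,T1.b)
[SC] allowed = {<0 0>, <0 1>, <2 1>}
claimed∖SC = {<2 0>}

spurious: T1.a=2 T1.b=0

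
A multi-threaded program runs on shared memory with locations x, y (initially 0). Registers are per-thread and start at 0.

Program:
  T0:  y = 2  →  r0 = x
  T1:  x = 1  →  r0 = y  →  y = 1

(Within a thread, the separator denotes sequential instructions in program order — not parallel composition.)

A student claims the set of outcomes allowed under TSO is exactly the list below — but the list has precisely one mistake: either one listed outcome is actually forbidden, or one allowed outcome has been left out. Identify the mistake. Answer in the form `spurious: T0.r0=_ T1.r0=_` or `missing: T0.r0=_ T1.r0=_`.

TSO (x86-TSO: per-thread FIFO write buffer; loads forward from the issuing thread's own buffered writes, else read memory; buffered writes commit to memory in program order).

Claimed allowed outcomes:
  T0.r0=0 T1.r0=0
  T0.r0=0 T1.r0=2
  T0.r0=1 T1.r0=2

missing: T0.r0=1 T1.r0=0

outcome vector order: (T0.r0,T1.r0)
TSO: 4 outcomes — {(0,0); (0,2); (1,0); (1,2)}
TSO∖claimed = {(1,0)}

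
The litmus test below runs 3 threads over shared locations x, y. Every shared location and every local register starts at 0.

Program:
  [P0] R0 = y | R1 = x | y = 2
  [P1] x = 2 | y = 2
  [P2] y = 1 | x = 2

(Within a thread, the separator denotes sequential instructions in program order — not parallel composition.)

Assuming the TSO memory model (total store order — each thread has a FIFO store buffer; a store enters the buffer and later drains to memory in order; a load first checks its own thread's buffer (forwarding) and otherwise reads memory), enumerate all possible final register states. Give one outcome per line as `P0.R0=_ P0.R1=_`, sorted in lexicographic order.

outcome vector order: (P0.R0,P0.R1)
|TSO outcomes| = 5

P0.R0=0 P0.R1=0
P0.R0=0 P0.R1=2
P0.R0=1 P0.R1=0
P0.R0=1 P0.R1=2
P0.R0=2 P0.R1=2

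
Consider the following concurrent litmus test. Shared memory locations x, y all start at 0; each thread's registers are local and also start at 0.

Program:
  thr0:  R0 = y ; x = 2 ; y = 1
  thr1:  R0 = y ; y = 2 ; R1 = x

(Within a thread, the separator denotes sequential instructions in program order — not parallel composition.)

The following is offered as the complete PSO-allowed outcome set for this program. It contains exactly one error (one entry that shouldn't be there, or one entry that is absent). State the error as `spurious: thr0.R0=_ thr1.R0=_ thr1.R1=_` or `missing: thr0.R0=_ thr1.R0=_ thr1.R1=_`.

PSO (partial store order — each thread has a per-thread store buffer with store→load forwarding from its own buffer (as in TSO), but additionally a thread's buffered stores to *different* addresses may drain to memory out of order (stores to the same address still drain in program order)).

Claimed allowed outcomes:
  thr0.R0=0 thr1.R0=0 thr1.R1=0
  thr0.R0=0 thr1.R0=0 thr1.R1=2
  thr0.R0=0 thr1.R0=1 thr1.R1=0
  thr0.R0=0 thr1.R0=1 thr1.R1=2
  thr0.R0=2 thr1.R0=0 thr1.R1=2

missing: thr0.R0=2 thr1.R0=0 thr1.R1=0

outcome vector order: (thr0.R0,thr1.R0,thr1.R1)
PSO (6): (0,0,0) (0,0,2) (0,1,0) (0,1,2) (2,0,0) (2,0,2)
PSO∖claimed = {(2,0,0)}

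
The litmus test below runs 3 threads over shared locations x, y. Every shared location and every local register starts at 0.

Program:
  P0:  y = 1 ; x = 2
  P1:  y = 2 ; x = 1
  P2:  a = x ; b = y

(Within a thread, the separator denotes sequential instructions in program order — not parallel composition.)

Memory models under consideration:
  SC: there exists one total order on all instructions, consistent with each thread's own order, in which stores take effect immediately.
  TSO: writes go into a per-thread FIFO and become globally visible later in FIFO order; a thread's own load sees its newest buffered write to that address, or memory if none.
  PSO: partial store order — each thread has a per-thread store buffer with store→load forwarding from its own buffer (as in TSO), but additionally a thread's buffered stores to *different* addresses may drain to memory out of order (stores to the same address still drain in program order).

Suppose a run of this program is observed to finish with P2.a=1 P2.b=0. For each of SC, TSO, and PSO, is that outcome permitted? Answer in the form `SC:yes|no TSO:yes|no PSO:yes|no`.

SC:no TSO:no PSO:yes

outcome vector order: (P2.a,P2.b)
under SC → 0/0, 0/1, 0/2, 1/1, 1/2, 2/1, 2/2
under TSO → 0/0, 0/1, 0/2, 1/1, 1/2, 2/1, 2/2
under PSO → 0/0, 0/1, 0/2, 1/0, 1/1, 1/2, 2/0, 2/1, 2/2
target 1/0 ∈ {PSO}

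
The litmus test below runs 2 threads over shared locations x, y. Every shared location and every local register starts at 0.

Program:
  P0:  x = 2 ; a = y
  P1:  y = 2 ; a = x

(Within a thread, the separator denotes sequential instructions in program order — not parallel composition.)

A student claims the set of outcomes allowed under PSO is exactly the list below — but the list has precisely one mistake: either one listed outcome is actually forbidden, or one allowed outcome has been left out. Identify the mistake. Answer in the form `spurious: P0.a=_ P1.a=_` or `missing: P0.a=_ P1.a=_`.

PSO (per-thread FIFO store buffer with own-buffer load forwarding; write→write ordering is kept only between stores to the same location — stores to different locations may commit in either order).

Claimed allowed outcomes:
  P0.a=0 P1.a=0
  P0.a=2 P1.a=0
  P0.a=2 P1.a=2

outcome vector order: (P0.a,P1.a)
[PSO] allowed = {00 02 20 22}
PSO∖claimed = {02}

missing: P0.a=0 P1.a=2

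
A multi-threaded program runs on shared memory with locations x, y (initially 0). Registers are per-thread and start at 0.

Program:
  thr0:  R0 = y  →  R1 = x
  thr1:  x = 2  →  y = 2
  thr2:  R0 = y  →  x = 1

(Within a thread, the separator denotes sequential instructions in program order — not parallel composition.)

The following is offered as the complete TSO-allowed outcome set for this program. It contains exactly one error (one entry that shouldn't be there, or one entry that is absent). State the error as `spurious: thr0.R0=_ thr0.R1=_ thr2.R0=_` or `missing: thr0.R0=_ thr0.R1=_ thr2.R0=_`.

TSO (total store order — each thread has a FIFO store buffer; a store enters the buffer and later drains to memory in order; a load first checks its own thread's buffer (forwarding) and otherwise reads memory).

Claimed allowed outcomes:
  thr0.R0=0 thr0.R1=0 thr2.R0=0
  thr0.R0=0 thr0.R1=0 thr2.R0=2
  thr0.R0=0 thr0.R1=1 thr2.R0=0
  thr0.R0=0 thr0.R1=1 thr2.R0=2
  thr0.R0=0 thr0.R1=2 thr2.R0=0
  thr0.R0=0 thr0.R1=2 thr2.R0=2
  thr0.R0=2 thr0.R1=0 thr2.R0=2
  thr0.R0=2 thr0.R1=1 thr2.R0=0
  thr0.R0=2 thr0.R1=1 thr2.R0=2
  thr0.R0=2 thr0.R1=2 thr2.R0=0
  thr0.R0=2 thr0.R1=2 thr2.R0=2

spurious: thr0.R0=2 thr0.R1=0 thr2.R0=2

outcome vector order: (thr0.R0,thr0.R1,thr2.R0)
under TSO → 0/0/0, 0/0/2, 0/1/0, 0/1/2, 0/2/0, 0/2/2, 2/1/0, 2/1/2, 2/2/0, 2/2/2
claimed∖TSO = {2/0/2}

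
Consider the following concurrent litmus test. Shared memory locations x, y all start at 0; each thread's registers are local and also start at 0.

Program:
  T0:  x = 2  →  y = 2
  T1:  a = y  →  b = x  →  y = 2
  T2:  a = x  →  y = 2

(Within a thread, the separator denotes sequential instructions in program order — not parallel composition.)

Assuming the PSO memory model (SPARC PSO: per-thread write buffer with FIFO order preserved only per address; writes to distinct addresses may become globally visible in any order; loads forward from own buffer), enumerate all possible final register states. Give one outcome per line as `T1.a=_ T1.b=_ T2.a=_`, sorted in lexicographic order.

outcome vector order: (T1.a,T1.b,T2.a)
|PSO outcomes| = 8

T1.a=0 T1.b=0 T2.a=0
T1.a=0 T1.b=0 T2.a=2
T1.a=0 T1.b=2 T2.a=0
T1.a=0 T1.b=2 T2.a=2
T1.a=2 T1.b=0 T2.a=0
T1.a=2 T1.b=0 T2.a=2
T1.a=2 T1.b=2 T2.a=0
T1.a=2 T1.b=2 T2.a=2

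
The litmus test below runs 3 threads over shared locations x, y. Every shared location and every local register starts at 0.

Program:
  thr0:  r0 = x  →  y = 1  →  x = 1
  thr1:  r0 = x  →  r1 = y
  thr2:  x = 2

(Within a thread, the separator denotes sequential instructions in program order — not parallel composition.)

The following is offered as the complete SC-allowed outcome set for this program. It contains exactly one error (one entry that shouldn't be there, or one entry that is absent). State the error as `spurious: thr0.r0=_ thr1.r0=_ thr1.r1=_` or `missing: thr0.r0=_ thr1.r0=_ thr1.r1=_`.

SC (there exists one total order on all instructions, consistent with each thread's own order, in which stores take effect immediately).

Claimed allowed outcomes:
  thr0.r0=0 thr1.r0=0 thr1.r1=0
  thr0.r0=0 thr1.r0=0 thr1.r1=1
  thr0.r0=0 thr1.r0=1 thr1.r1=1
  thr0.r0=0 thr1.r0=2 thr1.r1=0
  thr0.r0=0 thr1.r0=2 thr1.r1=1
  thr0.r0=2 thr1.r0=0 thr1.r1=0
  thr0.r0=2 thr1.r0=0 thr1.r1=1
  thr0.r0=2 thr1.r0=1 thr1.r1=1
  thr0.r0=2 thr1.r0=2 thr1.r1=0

missing: thr0.r0=2 thr1.r0=2 thr1.r1=1

outcome vector order: (thr0.r0,thr1.r0,thr1.r1)
SC: 10 outcomes — {(0,0,0), (0,0,1), (0,1,1), (0,2,0), (0,2,1), (2,0,0), (2,0,1), (2,1,1), (2,2,0), (2,2,1)}
SC∖claimed = {(2,2,1)}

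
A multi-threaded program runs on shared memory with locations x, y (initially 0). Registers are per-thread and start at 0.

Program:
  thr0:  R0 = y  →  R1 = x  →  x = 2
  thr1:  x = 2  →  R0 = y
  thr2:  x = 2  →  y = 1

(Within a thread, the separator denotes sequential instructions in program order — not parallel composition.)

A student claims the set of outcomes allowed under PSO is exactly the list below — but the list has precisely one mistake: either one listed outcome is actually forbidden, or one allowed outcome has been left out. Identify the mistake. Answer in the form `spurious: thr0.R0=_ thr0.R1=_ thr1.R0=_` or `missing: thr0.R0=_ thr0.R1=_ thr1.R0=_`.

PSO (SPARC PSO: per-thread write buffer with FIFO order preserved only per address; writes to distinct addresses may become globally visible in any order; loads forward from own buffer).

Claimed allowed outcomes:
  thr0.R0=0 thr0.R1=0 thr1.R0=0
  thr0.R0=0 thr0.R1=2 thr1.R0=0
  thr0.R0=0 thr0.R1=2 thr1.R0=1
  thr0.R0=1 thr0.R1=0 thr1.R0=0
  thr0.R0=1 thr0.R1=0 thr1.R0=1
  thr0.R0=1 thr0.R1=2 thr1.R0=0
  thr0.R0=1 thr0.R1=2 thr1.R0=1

outcome vector order: (thr0.R0,thr0.R1,thr1.R0)
under PSO → <0 0 0>; <0 0 1>; <0 2 0>; <0 2 1>; <1 0 0>; <1 0 1>; <1 2 0>; <1 2 1>
PSO∖claimed = {<0 0 1>}

missing: thr0.R0=0 thr0.R1=0 thr1.R0=1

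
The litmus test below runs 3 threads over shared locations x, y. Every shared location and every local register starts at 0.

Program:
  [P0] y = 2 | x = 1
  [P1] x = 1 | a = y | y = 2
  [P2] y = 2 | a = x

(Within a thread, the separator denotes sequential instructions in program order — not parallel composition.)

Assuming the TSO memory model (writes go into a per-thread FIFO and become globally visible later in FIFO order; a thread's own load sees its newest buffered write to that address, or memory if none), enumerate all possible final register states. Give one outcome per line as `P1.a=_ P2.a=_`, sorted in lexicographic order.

P1.a=0 P2.a=0
P1.a=0 P2.a=1
P1.a=2 P2.a=0
P1.a=2 P2.a=1

outcome vector order: (P1.a,P2.a)
|TSO outcomes| = 4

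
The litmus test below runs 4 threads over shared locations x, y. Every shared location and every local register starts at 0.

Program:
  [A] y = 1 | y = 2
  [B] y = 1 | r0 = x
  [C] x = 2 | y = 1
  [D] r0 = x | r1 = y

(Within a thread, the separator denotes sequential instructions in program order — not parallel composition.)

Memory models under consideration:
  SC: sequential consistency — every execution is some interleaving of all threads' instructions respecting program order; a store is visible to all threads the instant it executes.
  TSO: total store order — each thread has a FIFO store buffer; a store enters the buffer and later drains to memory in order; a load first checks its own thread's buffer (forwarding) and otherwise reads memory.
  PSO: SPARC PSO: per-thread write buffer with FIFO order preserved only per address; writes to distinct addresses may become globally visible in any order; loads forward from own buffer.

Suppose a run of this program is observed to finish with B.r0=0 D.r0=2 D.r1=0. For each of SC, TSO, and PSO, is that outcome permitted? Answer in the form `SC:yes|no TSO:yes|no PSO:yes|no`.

outcome vector order: (B.r0,D.r0,D.r1)
under SC → <0 0 0> <0 0 1> <0 0 2> <0 2 1> <0 2 2> <2 0 0> <2 0 1> <2 0 2> <2 2 0> <2 2 1> <2 2 2>
under TSO → <0 0 0> <0 0 1> <0 0 2> <0 2 0> <0 2 1> <0 2 2> <2 0 0> <2 0 1> <2 0 2> <2 2 0> <2 2 1> <2 2 2>
under PSO → <0 0 0> <0 0 1> <0 0 2> <0 2 0> <0 2 1> <0 2 2> <2 0 0> <2 0 1> <2 0 2> <2 2 0> <2 2 1> <2 2 2>
target <0 2 0> ∈ {TSO,PSO}

SC:no TSO:yes PSO:yes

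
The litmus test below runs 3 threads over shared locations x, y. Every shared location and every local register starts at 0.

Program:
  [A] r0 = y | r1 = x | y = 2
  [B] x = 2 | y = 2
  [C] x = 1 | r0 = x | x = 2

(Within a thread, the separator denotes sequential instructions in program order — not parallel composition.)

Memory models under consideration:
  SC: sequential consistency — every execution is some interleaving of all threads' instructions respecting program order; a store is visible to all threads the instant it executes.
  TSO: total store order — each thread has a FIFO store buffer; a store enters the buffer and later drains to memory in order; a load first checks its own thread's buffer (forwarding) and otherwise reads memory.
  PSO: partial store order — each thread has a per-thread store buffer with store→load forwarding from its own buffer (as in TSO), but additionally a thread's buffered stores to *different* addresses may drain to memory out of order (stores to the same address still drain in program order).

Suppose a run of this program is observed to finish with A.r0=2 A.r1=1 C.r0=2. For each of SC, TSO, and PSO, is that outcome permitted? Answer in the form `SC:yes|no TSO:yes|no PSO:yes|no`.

SC:no TSO:no PSO:yes

outcome vector order: (A.r0,A.r1,C.r0)
under SC → 001, 002, 011, 012, 021, 022, 211, 221, 222
under TSO → 001, 002, 011, 012, 021, 022, 211, 221, 222
under PSO → 001, 002, 011, 012, 021, 022, 201, 202, 211, 212, 221, 222
target 212 ∈ {PSO}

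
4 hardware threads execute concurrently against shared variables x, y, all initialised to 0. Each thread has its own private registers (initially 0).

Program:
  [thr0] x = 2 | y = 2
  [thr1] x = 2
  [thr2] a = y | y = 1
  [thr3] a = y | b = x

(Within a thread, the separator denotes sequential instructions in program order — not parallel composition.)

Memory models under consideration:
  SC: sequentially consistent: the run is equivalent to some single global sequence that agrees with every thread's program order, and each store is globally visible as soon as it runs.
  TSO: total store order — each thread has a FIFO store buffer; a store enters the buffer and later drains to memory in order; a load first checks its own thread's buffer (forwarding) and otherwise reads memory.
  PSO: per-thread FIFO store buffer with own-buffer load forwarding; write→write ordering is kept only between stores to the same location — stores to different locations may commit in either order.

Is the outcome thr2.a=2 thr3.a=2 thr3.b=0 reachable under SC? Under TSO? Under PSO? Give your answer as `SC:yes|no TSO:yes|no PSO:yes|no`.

SC:no TSO:no PSO:yes

outcome vector order: (thr2.a,thr3.a,thr3.b)
SC (9): <0 0 0> <0 0 2> <0 1 0> <0 1 2> <0 2 2> <2 0 0> <2 0 2> <2 1 2> <2 2 2>
TSO (9): <0 0 0> <0 0 2> <0 1 0> <0 1 2> <0 2 2> <2 0 0> <2 0 2> <2 1 2> <2 2 2>
PSO (12): <0 0 0> <0 0 2> <0 1 0> <0 1 2> <0 2 0> <0 2 2> <2 0 0> <2 0 2> <2 1 0> <2 1 2> <2 2 0> <2 2 2>
target <2 2 0> ∈ {PSO}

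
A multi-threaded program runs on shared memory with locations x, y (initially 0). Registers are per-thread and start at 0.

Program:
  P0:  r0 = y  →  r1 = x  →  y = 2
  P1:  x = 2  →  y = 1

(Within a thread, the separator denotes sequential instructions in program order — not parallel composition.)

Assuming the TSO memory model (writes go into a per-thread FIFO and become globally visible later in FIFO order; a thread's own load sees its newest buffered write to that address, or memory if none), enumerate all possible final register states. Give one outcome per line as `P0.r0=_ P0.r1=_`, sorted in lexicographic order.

outcome vector order: (P0.r0,P0.r1)
|TSO outcomes| = 3

P0.r0=0 P0.r1=0
P0.r0=0 P0.r1=2
P0.r0=1 P0.r1=2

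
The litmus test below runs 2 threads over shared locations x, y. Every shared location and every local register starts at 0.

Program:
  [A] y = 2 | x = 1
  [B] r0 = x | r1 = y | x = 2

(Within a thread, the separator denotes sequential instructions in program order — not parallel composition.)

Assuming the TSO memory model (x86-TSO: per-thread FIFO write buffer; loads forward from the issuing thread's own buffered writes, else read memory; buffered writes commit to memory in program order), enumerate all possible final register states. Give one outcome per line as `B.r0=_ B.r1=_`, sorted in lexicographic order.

outcome vector order: (B.r0,B.r1)
|TSO outcomes| = 3

B.r0=0 B.r1=0
B.r0=0 B.r1=2
B.r0=1 B.r1=2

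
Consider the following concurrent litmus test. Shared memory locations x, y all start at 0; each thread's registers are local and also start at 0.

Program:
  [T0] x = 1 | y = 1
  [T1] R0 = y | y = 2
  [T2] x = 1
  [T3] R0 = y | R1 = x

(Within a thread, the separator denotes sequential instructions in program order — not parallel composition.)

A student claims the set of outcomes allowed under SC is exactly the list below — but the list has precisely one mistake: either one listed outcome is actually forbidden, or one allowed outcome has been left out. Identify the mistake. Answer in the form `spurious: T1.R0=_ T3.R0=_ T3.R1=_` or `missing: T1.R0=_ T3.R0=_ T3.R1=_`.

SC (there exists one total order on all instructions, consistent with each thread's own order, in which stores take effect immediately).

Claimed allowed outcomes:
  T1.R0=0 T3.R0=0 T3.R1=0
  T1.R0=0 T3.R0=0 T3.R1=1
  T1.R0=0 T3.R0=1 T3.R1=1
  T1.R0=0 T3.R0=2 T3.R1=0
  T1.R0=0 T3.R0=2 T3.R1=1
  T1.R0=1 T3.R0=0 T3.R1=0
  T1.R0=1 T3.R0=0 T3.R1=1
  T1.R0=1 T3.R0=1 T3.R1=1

outcome vector order: (T1.R0,T3.R0,T3.R1)
[SC] allowed = {000; 001; 011; 020; 021; 100; 101; 111; 121}
SC∖claimed = {121}

missing: T1.R0=1 T3.R0=2 T3.R1=1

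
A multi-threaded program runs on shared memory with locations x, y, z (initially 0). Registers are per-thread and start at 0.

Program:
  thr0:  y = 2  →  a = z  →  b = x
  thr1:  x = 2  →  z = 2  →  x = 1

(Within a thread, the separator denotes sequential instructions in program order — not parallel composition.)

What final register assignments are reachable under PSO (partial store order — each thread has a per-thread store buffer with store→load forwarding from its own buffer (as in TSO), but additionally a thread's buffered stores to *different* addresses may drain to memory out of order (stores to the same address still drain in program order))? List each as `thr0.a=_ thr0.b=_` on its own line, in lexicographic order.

outcome vector order: (thr0.a,thr0.b)
|PSO outcomes| = 6

thr0.a=0 thr0.b=0
thr0.a=0 thr0.b=1
thr0.a=0 thr0.b=2
thr0.a=2 thr0.b=0
thr0.a=2 thr0.b=1
thr0.a=2 thr0.b=2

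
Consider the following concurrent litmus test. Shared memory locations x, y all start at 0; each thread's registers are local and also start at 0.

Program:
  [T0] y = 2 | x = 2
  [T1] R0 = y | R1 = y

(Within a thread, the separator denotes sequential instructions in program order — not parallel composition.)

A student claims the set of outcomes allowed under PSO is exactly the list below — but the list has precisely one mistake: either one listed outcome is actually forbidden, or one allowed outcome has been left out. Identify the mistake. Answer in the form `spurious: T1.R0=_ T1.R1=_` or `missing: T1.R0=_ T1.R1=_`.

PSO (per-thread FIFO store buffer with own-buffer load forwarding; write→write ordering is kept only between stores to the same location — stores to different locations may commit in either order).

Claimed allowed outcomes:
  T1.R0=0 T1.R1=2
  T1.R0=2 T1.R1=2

missing: T1.R0=0 T1.R1=0

outcome vector order: (T1.R0,T1.R1)
PSO (3): <0 0>, <0 2>, <2 2>
PSO∖claimed = {<0 0>}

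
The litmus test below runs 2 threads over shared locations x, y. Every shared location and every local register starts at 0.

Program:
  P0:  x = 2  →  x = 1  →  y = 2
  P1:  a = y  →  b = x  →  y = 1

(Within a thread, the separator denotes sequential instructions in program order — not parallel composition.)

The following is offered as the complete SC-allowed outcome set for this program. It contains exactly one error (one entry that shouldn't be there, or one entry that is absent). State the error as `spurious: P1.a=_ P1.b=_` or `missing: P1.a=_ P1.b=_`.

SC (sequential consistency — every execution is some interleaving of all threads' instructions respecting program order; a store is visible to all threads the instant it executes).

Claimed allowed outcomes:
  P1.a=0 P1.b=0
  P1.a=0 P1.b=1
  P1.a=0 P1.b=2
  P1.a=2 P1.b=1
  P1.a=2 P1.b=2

spurious: P1.a=2 P1.b=2

outcome vector order: (P1.a,P1.b)
under SC → 0/0, 0/1, 0/2, 2/1
claimed∖SC = {2/2}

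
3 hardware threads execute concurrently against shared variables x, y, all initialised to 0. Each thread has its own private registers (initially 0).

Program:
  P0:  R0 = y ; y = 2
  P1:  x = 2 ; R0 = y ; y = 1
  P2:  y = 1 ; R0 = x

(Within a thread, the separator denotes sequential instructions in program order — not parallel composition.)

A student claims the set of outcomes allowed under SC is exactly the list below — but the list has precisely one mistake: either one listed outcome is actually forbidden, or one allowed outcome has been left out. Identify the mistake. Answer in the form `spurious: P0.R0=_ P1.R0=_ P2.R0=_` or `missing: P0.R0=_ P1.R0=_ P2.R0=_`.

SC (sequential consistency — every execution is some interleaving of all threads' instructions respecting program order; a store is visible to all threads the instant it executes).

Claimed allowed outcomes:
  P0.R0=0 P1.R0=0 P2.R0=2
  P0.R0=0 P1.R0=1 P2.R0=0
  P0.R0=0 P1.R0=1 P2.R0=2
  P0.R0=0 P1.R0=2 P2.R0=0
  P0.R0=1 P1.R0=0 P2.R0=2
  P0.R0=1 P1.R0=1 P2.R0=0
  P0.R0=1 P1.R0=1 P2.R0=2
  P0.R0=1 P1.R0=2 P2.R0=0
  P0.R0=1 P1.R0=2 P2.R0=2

missing: P0.R0=0 P1.R0=2 P2.R0=2

outcome vector order: (P0.R0,P1.R0,P2.R0)
SC (10): (0,0,2) (0,1,0) (0,1,2) (0,2,0) (0,2,2) (1,0,2) (1,1,0) (1,1,2) (1,2,0) (1,2,2)
SC∖claimed = {(0,2,2)}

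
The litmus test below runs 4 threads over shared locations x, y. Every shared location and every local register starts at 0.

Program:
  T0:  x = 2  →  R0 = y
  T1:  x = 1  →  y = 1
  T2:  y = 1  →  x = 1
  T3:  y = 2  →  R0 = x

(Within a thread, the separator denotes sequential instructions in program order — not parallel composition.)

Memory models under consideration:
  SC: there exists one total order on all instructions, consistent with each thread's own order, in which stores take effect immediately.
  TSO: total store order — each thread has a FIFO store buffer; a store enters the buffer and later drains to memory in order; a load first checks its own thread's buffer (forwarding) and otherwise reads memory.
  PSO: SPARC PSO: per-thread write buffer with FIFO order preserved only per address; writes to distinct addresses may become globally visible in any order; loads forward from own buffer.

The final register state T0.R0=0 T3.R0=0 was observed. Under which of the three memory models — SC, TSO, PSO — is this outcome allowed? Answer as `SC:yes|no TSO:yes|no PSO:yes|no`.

outcome vector order: (T0.R0,T3.R0)
SC (8): 01 02 10 11 12 20 21 22
TSO (9): 00 01 02 10 11 12 20 21 22
PSO (9): 00 01 02 10 11 12 20 21 22
target 00 ∈ {TSO,PSO}

SC:no TSO:yes PSO:yes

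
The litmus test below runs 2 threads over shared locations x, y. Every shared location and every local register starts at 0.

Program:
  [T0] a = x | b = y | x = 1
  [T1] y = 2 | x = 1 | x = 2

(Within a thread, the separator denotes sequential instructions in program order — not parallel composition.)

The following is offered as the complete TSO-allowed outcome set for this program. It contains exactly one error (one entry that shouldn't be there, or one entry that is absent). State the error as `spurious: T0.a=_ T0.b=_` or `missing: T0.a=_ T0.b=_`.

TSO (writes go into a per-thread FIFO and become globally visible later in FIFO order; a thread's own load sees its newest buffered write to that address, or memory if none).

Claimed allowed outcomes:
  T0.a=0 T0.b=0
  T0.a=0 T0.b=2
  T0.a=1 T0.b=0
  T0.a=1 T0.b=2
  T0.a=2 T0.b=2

spurious: T0.a=1 T0.b=0

outcome vector order: (T0.a,T0.b)
TSO (4): <0 0>, <0 2>, <1 2>, <2 2>
claimed∖TSO = {<1 0>}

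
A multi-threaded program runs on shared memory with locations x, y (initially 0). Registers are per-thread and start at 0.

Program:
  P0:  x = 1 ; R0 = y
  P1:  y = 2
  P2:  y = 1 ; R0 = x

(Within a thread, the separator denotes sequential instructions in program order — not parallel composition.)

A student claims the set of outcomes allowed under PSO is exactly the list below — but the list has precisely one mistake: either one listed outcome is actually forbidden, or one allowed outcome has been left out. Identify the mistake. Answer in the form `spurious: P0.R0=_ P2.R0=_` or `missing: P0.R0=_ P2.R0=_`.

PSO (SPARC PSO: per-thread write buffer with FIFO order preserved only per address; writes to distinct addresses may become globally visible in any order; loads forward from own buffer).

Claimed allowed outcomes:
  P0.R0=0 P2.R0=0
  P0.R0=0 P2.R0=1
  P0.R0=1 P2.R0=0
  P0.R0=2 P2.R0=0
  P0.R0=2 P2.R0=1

missing: P0.R0=1 P2.R0=1

outcome vector order: (P0.R0,P2.R0)
PSO: 6 outcomes — {<0 0>, <0 1>, <1 0>, <1 1>, <2 0>, <2 1>}
PSO∖claimed = {<1 1>}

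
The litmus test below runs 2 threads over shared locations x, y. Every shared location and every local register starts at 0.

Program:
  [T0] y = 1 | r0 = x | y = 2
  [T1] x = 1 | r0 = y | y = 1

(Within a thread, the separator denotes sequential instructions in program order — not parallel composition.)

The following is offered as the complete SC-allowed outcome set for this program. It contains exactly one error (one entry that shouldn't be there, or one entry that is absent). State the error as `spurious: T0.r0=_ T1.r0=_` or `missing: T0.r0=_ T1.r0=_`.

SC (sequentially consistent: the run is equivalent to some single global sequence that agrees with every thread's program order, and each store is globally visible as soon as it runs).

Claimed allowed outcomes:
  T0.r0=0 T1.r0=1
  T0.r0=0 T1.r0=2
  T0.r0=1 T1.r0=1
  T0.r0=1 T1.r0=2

outcome vector order: (T0.r0,T1.r0)
SC (5): 0/1, 0/2, 1/0, 1/1, 1/2
SC∖claimed = {1/0}

missing: T0.r0=1 T1.r0=0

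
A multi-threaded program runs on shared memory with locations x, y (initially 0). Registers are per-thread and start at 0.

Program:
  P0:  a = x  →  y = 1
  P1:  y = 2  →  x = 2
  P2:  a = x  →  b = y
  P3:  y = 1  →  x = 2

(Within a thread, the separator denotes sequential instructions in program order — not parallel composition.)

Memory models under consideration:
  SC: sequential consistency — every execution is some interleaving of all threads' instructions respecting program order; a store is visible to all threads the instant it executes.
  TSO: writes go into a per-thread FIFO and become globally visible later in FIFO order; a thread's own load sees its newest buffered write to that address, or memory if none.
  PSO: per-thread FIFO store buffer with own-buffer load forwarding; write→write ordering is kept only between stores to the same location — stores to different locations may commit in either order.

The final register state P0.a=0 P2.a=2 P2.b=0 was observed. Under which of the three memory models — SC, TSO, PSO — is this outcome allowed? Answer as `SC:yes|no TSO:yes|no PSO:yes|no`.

SC:no TSO:no PSO:yes

outcome vector order: (P0.a,P2.a,P2.b)
under SC → 0/0/0, 0/0/1, 0/0/2, 0/2/1, 0/2/2, 2/0/0, 2/0/1, 2/0/2, 2/2/1, 2/2/2
under TSO → 0/0/0, 0/0/1, 0/0/2, 0/2/1, 0/2/2, 2/0/0, 2/0/1, 2/0/2, 2/2/1, 2/2/2
under PSO → 0/0/0, 0/0/1, 0/0/2, 0/2/0, 0/2/1, 0/2/2, 2/0/0, 2/0/1, 2/0/2, 2/2/0, 2/2/1, 2/2/2
target 0/2/0 ∈ {PSO}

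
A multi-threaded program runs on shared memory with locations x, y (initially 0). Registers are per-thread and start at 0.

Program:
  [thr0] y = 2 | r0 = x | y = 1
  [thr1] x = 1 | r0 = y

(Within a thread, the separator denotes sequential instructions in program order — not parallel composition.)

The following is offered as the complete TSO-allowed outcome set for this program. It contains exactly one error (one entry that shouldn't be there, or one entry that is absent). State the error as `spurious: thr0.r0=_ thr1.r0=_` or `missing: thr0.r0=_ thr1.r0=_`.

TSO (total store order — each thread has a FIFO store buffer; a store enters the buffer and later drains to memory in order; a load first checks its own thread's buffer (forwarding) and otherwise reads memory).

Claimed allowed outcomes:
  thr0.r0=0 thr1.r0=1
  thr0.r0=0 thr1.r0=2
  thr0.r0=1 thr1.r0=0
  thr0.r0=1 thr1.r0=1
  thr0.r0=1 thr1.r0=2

missing: thr0.r0=0 thr1.r0=0

outcome vector order: (thr0.r0,thr1.r0)
TSO (6): <0 0>; <0 1>; <0 2>; <1 0>; <1 1>; <1 2>
TSO∖claimed = {<0 0>}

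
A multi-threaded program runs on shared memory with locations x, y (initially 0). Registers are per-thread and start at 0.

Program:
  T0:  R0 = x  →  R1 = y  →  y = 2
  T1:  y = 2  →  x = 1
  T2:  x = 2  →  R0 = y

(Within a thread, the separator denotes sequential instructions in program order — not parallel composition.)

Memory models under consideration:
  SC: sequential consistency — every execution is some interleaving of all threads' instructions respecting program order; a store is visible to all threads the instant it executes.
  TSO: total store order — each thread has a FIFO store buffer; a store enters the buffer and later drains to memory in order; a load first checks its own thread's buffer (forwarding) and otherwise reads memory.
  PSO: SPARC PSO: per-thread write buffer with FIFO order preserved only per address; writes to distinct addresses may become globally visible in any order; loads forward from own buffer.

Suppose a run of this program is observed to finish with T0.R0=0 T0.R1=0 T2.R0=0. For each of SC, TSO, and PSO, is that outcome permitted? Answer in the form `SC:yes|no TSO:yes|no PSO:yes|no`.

outcome vector order: (T0.R0,T0.R1,T2.R0)
SC (10): 000, 002, 020, 022, 120, 122, 200, 202, 220, 222
TSO (10): 000, 002, 020, 022, 120, 122, 200, 202, 220, 222
PSO (12): 000, 002, 020, 022, 100, 102, 120, 122, 200, 202, 220, 222
target 000 ∈ {SC,TSO,PSO}

SC:yes TSO:yes PSO:yes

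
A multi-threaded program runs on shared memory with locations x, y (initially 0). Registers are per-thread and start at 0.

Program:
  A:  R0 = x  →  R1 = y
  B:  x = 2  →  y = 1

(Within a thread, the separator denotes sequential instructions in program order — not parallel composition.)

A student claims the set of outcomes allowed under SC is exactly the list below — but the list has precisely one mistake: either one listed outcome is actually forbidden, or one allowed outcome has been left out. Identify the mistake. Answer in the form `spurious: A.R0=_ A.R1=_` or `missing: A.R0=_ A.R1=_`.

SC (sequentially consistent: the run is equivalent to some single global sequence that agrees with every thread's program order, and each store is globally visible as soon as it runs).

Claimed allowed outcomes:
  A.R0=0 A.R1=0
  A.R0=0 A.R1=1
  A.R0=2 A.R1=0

missing: A.R0=2 A.R1=1

outcome vector order: (A.R0,A.R1)
SC: 4 outcomes — {(0,0) (0,1) (2,0) (2,1)}
SC∖claimed = {(2,1)}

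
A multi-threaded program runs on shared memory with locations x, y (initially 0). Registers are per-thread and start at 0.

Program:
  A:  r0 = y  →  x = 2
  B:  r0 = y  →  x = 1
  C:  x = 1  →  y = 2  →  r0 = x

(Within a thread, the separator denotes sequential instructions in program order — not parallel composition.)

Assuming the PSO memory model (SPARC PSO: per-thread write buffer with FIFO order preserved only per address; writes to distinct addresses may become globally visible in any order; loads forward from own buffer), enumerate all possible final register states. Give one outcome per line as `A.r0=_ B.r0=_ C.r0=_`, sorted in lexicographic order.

outcome vector order: (A.r0,B.r0,C.r0)
|PSO outcomes| = 8

A.r0=0 B.r0=0 C.r0=1
A.r0=0 B.r0=0 C.r0=2
A.r0=0 B.r0=2 C.r0=1
A.r0=0 B.r0=2 C.r0=2
A.r0=2 B.r0=0 C.r0=1
A.r0=2 B.r0=0 C.r0=2
A.r0=2 B.r0=2 C.r0=1
A.r0=2 B.r0=2 C.r0=2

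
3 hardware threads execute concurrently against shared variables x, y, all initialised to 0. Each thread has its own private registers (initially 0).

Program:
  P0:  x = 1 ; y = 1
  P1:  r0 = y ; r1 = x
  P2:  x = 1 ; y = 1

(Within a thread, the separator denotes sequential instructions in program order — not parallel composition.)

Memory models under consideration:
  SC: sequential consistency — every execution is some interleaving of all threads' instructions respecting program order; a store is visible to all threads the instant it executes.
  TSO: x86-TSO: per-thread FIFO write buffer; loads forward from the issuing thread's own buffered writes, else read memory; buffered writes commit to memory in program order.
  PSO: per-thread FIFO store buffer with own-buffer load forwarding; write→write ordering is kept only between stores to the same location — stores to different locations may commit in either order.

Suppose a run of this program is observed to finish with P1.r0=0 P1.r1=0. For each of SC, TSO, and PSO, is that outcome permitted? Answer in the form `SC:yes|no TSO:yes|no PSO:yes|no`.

outcome vector order: (P1.r0,P1.r1)
SC (3): (0,0) (0,1) (1,1)
TSO (3): (0,0) (0,1) (1,1)
PSO (4): (0,0) (0,1) (1,0) (1,1)
target (0,0) ∈ {SC,TSO,PSO}

SC:yes TSO:yes PSO:yes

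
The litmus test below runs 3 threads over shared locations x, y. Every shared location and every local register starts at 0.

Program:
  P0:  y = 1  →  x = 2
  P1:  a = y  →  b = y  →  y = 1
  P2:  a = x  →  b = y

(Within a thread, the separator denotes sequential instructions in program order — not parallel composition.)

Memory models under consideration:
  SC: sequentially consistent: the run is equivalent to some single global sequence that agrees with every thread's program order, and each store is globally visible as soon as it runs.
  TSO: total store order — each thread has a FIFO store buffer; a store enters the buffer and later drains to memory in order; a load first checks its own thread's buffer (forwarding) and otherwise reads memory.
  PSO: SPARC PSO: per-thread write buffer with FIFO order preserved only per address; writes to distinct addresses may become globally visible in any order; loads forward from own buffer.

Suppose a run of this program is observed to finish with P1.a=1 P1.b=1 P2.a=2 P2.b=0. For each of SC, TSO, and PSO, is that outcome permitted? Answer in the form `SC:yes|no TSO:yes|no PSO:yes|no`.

outcome vector order: (P1.a,P1.b,P2.a,P2.b)
[SC] allowed = {<0 0 0 0>; <0 0 0 1>; <0 0 2 1>; <0 1 0 0>; <0 1 0 1>; <0 1 2 1>; <1 1 0 0>; <1 1 0 1>; <1 1 2 1>}
[TSO] allowed = {<0 0 0 0>; <0 0 0 1>; <0 0 2 1>; <0 1 0 0>; <0 1 0 1>; <0 1 2 1>; <1 1 0 0>; <1 1 0 1>; <1 1 2 1>}
[PSO] allowed = {<0 0 0 0>; <0 0 0 1>; <0 0 2 0>; <0 0 2 1>; <0 1 0 0>; <0 1 0 1>; <0 1 2 0>; <0 1 2 1>; <1 1 0 0>; <1 1 0 1>; <1 1 2 0>; <1 1 2 1>}
target <1 1 2 0> ∈ {PSO}

SC:no TSO:no PSO:yes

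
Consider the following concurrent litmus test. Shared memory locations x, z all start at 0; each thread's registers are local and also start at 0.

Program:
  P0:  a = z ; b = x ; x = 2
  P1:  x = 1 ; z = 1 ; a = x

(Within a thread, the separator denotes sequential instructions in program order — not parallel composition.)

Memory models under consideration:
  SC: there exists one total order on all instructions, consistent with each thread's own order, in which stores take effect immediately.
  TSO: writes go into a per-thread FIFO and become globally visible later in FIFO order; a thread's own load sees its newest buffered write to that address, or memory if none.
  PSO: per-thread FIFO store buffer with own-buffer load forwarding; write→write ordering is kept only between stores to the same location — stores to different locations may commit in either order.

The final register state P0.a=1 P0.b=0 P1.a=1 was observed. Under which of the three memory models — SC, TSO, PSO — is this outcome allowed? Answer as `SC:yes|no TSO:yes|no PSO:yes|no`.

outcome vector order: (P0.a,P0.b,P1.a)
under SC → <0 0 1>, <0 0 2>, <0 1 1>, <0 1 2>, <1 1 1>, <1 1 2>
under TSO → <0 0 1>, <0 0 2>, <0 1 1>, <0 1 2>, <1 1 1>, <1 1 2>
under PSO → <0 0 1>, <0 0 2>, <0 1 1>, <0 1 2>, <1 0 1>, <1 0 2>, <1 1 1>, <1 1 2>
target <1 0 1> ∈ {PSO}

SC:no TSO:no PSO:yes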